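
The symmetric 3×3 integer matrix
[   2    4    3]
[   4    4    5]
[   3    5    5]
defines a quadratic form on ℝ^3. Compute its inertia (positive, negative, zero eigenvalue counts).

step 0: pivot 2 → sign +
step 1: pivot -4 → sign −
step 2: pivot 3/4 → sign +
signature = (2, 1, 0)

Answer: (2, 1, 0)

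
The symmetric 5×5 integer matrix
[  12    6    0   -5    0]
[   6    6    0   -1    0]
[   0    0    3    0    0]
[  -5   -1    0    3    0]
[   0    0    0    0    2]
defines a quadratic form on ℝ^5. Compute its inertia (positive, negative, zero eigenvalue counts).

Answer: (5, 0, 0)

Derivation:
step 0: pivot 12 → sign +
step 1: pivot 3 → sign +
step 2: pivot 3 → sign +
step 3: pivot 1/6 → sign +
step 4: pivot 2 → sign +
signature = (5, 0, 0)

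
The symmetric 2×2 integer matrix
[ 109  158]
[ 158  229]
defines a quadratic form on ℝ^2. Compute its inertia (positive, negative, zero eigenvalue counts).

step 0: pivot 109 → sign +
step 1: pivot -3/109 → sign −
signature = (1, 1, 0)

Answer: (1, 1, 0)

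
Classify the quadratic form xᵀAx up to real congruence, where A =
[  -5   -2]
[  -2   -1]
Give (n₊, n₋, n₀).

Answer: (0, 2, 0)

Derivation:
step 0: pivot -5 → sign −
step 1: pivot -1/5 → sign −
signature = (0, 2, 0)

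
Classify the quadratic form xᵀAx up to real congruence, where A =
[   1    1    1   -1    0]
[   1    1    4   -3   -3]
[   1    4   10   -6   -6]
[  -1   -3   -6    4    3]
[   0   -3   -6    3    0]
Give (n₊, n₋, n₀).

Answer: (3, 2, 0)

Derivation:
step 0: pivot 1 → sign +
step 1: pivot 9 → sign +
step 2: pivot -1 → sign −
step 3: pivot 1/3 → sign +
step 4: pivot -3 → sign −
signature = (3, 2, 0)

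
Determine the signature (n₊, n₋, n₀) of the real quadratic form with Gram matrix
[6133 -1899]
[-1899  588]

step 0: pivot 6133 → sign +
step 1: pivot 3/6133 → sign +
signature = (2, 0, 0)

Answer: (2, 0, 0)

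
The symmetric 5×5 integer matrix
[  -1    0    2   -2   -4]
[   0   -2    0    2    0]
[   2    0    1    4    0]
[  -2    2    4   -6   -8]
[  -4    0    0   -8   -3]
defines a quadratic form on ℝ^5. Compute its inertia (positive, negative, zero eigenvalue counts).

Answer: (2, 2, 1)

Derivation:
step 0: pivot -1 → sign −
step 1: pivot -2 → sign −
step 2: pivot 5 → sign +
step 3: pivot 1/5 → sign +
step 4: row/col 4 already zero → sign 0
signature = (2, 2, 1)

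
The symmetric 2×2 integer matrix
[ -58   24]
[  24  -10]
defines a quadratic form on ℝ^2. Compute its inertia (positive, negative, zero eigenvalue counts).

Answer: (0, 2, 0)

Derivation:
step 0: pivot -58 → sign −
step 1: pivot -2/29 → sign −
signature = (0, 2, 0)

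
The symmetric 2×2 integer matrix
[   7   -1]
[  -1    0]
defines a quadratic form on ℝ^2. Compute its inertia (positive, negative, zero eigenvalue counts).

Answer: (1, 1, 0)

Derivation:
step 0: pivot 7 → sign +
step 1: pivot -1/7 → sign −
signature = (1, 1, 0)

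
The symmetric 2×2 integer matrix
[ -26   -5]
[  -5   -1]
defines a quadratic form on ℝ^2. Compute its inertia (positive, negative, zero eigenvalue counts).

Answer: (0, 2, 0)

Derivation:
step 0: pivot -26 → sign −
step 1: pivot -1/26 → sign −
signature = (0, 2, 0)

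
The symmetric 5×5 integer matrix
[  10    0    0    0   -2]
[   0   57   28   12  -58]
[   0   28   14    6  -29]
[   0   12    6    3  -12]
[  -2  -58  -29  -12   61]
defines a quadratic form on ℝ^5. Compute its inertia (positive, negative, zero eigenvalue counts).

Answer: (5, 0, 0)

Derivation:
step 0: pivot 10 → sign +
step 1: pivot 57 → sign +
step 2: pivot 14/57 → sign +
step 3: pivot 3/7 → sign +
step 4: pivot 1/10 → sign +
signature = (5, 0, 0)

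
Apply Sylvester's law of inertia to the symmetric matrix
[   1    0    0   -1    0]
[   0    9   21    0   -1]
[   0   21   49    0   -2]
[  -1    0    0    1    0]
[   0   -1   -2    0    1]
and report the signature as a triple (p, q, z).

Answer: (3, 1, 1)

Derivation:
step 0: pivot 1 → sign +
step 1: pivot 9 → sign +
step 2: pivot 8/9 → sign +
step 3: pivot -1/8 → sign −
step 4: row/col 4 already zero → sign 0
signature = (3, 1, 1)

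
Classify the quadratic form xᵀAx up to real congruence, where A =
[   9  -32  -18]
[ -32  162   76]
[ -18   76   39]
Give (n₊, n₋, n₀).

step 0: pivot 9 → sign +
step 1: pivot 434/9 → sign +
step 2: pivot 3/217 → sign +
signature = (3, 0, 0)

Answer: (3, 0, 0)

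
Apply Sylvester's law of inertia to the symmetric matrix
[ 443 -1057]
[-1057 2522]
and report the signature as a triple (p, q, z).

Answer: (1, 1, 0)

Derivation:
step 0: pivot 443 → sign +
step 1: pivot -3/443 → sign −
signature = (1, 1, 0)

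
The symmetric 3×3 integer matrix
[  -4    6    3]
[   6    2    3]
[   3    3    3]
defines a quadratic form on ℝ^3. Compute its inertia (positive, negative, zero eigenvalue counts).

Answer: (2, 1, 0)

Derivation:
step 0: pivot -4 → sign −
step 1: pivot 11 → sign +
step 2: pivot 3/22 → sign +
signature = (2, 1, 0)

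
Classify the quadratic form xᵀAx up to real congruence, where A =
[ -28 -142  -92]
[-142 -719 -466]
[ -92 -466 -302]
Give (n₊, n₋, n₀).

Answer: (1, 1, 1)

Derivation:
step 0: pivot -28 → sign −
step 1: pivot 8/7 → sign +
step 2: row/col 2 already zero → sign 0
signature = (1, 1, 1)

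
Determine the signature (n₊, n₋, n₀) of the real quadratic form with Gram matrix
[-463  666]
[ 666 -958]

Answer: (1, 1, 0)

Derivation:
step 0: pivot -463 → sign −
step 1: pivot 2/463 → sign +
signature = (1, 1, 0)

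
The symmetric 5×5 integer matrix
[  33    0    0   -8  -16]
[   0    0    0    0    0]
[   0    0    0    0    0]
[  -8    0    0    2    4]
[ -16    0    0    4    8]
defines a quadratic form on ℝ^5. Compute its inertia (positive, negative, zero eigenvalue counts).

Answer: (2, 0, 3)

Derivation:
step 0: pivot 33 → sign +
step 1: pivot 2/33 → sign +
step 2: row/col 2 already zero → sign 0
step 3: row/col 3 already zero → sign 0
step 4: row/col 4 already zero → sign 0
signature = (2, 0, 3)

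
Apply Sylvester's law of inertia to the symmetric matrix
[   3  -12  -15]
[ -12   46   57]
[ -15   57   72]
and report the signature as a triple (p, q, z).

Answer: (2, 1, 0)

Derivation:
step 0: pivot 3 → sign +
step 1: pivot -2 → sign −
step 2: pivot 3/2 → sign +
signature = (2, 1, 0)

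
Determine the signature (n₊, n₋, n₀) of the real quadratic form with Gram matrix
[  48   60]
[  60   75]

step 0: pivot 48 → sign +
step 1: row/col 1 already zero → sign 0
signature = (1, 0, 1)

Answer: (1, 0, 1)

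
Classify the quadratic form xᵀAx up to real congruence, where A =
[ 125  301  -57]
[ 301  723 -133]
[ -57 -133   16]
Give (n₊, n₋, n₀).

step 0: pivot 125 → sign +
step 1: pivot -226/125 → sign −
step 2: pivot 3/113 → sign +
signature = (2, 1, 0)

Answer: (2, 1, 0)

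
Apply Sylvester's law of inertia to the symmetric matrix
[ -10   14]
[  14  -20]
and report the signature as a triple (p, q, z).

step 0: pivot -10 → sign −
step 1: pivot -2/5 → sign −
signature = (0, 2, 0)

Answer: (0, 2, 0)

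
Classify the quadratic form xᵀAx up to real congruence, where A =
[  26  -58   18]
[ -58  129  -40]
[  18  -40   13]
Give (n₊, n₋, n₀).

Answer: (2, 1, 0)

Derivation:
step 0: pivot 26 → sign +
step 1: pivot -5/13 → sign −
step 2: pivot 3/5 → sign +
signature = (2, 1, 0)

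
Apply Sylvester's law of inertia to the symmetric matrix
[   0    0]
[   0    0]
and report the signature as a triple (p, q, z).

step 0: row/col 0 already zero → sign 0
step 1: row/col 1 already zero → sign 0
signature = (0, 0, 2)

Answer: (0, 0, 2)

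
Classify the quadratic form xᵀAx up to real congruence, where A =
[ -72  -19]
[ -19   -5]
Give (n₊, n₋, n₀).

Answer: (1, 1, 0)

Derivation:
step 0: pivot -72 → sign −
step 1: pivot 1/72 → sign +
signature = (1, 1, 0)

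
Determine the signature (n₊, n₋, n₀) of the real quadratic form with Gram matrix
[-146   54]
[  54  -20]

step 0: pivot -146 → sign −
step 1: pivot -2/73 → sign −
signature = (0, 2, 0)

Answer: (0, 2, 0)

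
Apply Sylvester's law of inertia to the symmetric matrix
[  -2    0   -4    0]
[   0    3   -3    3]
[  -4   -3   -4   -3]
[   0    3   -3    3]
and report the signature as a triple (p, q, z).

Answer: (2, 1, 1)

Derivation:
step 0: pivot -2 → sign −
step 1: pivot 3 → sign +
step 2: pivot 1 → sign +
step 3: row/col 3 already zero → sign 0
signature = (2, 1, 1)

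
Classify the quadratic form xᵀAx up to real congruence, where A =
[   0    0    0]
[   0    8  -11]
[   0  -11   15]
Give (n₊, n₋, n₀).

Answer: (1, 1, 1)

Derivation:
step 0: pivot 8 → sign +
step 1: pivot -1/8 → sign −
step 2: row/col 2 already zero → sign 0
signature = (1, 1, 1)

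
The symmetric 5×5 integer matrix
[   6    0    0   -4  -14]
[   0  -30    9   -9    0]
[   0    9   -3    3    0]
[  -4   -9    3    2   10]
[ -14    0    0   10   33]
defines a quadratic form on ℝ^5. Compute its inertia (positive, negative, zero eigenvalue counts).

Answer: (3, 2, 0)

Derivation:
step 0: pivot 6 → sign +
step 1: pivot -30 → sign −
step 2: pivot -3/10 → sign −
step 3: pivot 7/3 → sign +
step 4: pivot 1/7 → sign +
signature = (3, 2, 0)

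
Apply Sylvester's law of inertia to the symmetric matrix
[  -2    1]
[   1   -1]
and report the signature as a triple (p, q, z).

Answer: (0, 2, 0)

Derivation:
step 0: pivot -2 → sign −
step 1: pivot -1/2 → sign −
signature = (0, 2, 0)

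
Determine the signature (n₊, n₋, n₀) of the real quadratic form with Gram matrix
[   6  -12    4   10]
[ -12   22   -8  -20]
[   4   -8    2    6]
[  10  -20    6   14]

Answer: (1, 3, 0)

Derivation:
step 0: pivot 6 → sign +
step 1: pivot -2 → sign −
step 2: pivot -2/3 → sign −
step 3: pivot -2 → sign −
signature = (1, 3, 0)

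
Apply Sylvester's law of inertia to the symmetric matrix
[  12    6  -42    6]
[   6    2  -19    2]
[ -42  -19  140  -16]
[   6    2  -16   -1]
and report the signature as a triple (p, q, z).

Answer: (1, 2, 1)

Derivation:
step 0: pivot 12 → sign +
step 1: pivot -1 → sign −
step 2: pivot -3 → sign −
step 3: row/col 3 already zero → sign 0
signature = (1, 2, 1)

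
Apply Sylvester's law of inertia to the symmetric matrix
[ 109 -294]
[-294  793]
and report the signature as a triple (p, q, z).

step 0: pivot 109 → sign +
step 1: pivot 1/109 → sign +
signature = (2, 0, 0)

Answer: (2, 0, 0)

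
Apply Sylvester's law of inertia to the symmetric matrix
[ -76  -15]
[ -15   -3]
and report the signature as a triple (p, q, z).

step 0: pivot -76 → sign −
step 1: pivot -3/76 → sign −
signature = (0, 2, 0)

Answer: (0, 2, 0)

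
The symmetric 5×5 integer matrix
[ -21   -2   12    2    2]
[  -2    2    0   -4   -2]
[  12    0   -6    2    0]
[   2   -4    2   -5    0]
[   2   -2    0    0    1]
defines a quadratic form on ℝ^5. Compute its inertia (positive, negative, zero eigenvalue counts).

step 0: pivot -21 → sign −
step 1: pivot 46/21 → sign +
step 2: pivot 6/23 → sign +
step 3: pivot -49/3 → sign −
step 4: pivot -1/49 → sign −
signature = (2, 3, 0)

Answer: (2, 3, 0)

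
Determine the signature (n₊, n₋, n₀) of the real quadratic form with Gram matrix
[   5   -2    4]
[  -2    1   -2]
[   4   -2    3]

step 0: pivot 5 → sign +
step 1: pivot 1/5 → sign +
step 2: pivot -1 → sign −
signature = (2, 1, 0)

Answer: (2, 1, 0)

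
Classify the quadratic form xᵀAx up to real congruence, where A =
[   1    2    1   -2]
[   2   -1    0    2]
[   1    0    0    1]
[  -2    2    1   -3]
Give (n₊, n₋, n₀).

Answer: (2, 2, 0)

Derivation:
step 0: pivot 1 → sign +
step 1: pivot -5 → sign −
step 2: pivot -1/5 → sign −
step 3: pivot 2 → sign +
signature = (2, 2, 0)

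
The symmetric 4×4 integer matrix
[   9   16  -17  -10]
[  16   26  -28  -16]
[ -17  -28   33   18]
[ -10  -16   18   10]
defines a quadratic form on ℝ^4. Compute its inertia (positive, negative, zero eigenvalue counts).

step 0: pivot 9 → sign +
step 1: pivot -22/9 → sign −
step 2: pivot 32/11 → sign +
step 3: row/col 3 already zero → sign 0
signature = (2, 1, 1)

Answer: (2, 1, 1)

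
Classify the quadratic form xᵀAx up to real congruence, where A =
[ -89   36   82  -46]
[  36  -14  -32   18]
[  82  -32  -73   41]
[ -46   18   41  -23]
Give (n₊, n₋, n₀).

step 0: pivot -89 → sign −
step 1: pivot 50/89 → sign +
step 2: pivot 3/25 → sign +
step 3: row/col 3 already zero → sign 0
signature = (2, 1, 1)

Answer: (2, 1, 1)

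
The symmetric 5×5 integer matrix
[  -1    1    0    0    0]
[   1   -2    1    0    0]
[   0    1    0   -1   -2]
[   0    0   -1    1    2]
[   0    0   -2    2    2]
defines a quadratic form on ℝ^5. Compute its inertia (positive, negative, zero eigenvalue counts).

Answer: (1, 3, 1)

Derivation:
step 0: pivot -1 → sign −
step 1: pivot -1 → sign −
step 2: pivot 1 → sign +
step 3: pivot -2 → sign −
step 4: row/col 4 already zero → sign 0
signature = (1, 3, 1)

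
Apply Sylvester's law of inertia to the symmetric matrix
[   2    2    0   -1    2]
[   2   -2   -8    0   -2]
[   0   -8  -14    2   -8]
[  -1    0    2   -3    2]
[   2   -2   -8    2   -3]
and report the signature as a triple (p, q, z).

Answer: (3, 2, 0)

Derivation:
step 0: pivot 2 → sign +
step 1: pivot -4 → sign −
step 2: pivot 2 → sign +
step 3: pivot -13/4 → sign −
step 4: pivot 3/13 → sign +
signature = (3, 2, 0)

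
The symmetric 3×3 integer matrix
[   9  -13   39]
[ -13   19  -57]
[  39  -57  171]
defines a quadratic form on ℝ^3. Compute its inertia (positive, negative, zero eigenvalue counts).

step 0: pivot 9 → sign +
step 1: pivot 2/9 → sign +
step 2: row/col 2 already zero → sign 0
signature = (2, 0, 1)

Answer: (2, 0, 1)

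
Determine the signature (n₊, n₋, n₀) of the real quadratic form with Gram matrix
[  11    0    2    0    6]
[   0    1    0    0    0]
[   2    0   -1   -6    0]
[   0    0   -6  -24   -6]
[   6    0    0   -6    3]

Answer: (3, 1, 1)

Derivation:
step 0: pivot 11 → sign +
step 1: pivot 1 → sign +
step 2: pivot -15/11 → sign −
step 3: pivot 12/5 → sign +
step 4: row/col 4 already zero → sign 0
signature = (3, 1, 1)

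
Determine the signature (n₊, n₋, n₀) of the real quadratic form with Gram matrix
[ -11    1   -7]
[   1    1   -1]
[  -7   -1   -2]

step 0: pivot -11 → sign −
step 1: pivot 12/11 → sign +
step 2: row/col 2 already zero → sign 0
signature = (1, 1, 1)

Answer: (1, 1, 1)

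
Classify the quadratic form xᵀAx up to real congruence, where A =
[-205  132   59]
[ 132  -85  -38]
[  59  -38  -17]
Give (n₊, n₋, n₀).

Answer: (0, 2, 1)

Derivation:
step 0: pivot -205 → sign −
step 1: pivot -1/205 → sign −
step 2: row/col 2 already zero → sign 0
signature = (0, 2, 1)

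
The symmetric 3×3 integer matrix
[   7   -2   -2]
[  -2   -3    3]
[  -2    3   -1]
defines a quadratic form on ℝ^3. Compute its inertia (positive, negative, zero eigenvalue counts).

Answer: (2, 1, 0)

Derivation:
step 0: pivot 7 → sign +
step 1: pivot -25/7 → sign −
step 2: pivot 2/25 → sign +
signature = (2, 1, 0)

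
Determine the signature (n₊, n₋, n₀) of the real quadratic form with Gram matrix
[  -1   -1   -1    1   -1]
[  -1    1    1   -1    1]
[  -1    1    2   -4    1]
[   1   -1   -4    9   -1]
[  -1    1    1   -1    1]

Answer: (2, 2, 1)

Derivation:
step 0: pivot -1 → sign −
step 1: pivot 2 → sign +
step 2: pivot 1 → sign +
step 3: pivot -1 → sign −
step 4: row/col 4 already zero → sign 0
signature = (2, 2, 1)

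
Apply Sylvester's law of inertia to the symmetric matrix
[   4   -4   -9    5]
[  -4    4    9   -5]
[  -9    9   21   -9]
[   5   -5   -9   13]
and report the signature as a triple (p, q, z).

step 0: pivot 4 → sign +
step 1: pivot 3/4 → sign +
step 2: row/col 2 already zero → sign 0
step 3: row/col 3 already zero → sign 0
signature = (2, 0, 2)

Answer: (2, 0, 2)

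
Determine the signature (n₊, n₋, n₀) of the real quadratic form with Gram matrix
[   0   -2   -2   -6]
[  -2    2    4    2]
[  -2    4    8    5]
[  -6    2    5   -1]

Answer: (3, 1, 0)

Derivation:
step 0: pivot 2 → sign +
step 1: pivot -2 → sign −
step 2: pivot 2 → sign +
step 3: pivot 1/2 → sign +
signature = (3, 1, 0)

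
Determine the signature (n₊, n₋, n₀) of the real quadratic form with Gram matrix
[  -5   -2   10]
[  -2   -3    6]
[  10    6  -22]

step 0: pivot -5 → sign −
step 1: pivot -11/5 → sign −
step 2: pivot -2/11 → sign −
signature = (0, 3, 0)

Answer: (0, 3, 0)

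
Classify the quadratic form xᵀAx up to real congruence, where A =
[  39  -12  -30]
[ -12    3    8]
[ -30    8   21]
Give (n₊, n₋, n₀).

step 0: pivot 39 → sign +
step 1: pivot -9/13 → sign −
step 2: pivot 1/9 → sign +
signature = (2, 1, 0)

Answer: (2, 1, 0)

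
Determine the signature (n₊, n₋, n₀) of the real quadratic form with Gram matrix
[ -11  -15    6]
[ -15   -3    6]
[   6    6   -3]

step 0: pivot -11 → sign −
step 1: pivot 192/11 → sign +
step 2: row/col 2 already zero → sign 0
signature = (1, 1, 1)

Answer: (1, 1, 1)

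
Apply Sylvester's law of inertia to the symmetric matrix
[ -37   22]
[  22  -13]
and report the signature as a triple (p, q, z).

step 0: pivot -37 → sign −
step 1: pivot 3/37 → sign +
signature = (1, 1, 0)

Answer: (1, 1, 0)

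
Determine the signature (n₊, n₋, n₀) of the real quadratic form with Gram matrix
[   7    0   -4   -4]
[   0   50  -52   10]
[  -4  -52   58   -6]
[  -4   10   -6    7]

Answer: (3, 1, 0)

Derivation:
step 0: pivot 7 → sign +
step 1: pivot 50 → sign +
step 2: pivot 286/175 → sign +
step 3: pivot -3/143 → sign −
signature = (3, 1, 0)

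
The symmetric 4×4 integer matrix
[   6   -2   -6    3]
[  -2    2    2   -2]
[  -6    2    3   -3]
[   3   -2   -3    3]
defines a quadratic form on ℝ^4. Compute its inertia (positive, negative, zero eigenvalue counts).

Answer: (3, 1, 0)

Derivation:
step 0: pivot 6 → sign +
step 1: pivot 4/3 → sign +
step 2: pivot -3 → sign −
step 3: pivot 3/4 → sign +
signature = (3, 1, 0)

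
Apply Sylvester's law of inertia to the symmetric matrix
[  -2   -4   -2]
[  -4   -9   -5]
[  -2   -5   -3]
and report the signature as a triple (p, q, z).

step 0: pivot -2 → sign −
step 1: pivot -1 → sign −
step 2: row/col 2 already zero → sign 0
signature = (0, 2, 1)

Answer: (0, 2, 1)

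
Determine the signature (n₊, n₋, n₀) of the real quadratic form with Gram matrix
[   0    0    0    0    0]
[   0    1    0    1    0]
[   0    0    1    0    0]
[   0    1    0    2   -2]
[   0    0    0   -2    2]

step 0: pivot 1 → sign +
step 1: pivot 1 → sign +
step 2: pivot 1 → sign +
step 3: pivot -2 → sign −
step 4: row/col 4 already zero → sign 0
signature = (3, 1, 1)

Answer: (3, 1, 1)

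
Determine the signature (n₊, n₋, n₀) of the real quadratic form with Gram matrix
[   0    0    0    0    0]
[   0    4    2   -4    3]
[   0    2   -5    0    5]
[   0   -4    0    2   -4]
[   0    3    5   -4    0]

step 0: pivot 4 → sign +
step 1: pivot -6 → sign −
step 2: pivot -4/3 → sign −
step 3: pivot -3/16 → sign −
step 4: row/col 4 already zero → sign 0
signature = (1, 3, 1)

Answer: (1, 3, 1)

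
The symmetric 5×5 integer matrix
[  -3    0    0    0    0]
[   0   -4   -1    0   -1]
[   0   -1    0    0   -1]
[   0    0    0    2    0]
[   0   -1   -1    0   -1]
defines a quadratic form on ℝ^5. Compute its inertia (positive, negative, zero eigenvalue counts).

Answer: (2, 3, 0)

Derivation:
step 0: pivot -3 → sign −
step 1: pivot -4 → sign −
step 2: pivot 1/4 → sign +
step 3: pivot 2 → sign +
step 4: pivot -3 → sign −
signature = (2, 3, 0)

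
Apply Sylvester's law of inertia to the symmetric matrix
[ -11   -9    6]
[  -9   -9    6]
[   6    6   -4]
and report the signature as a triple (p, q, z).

Answer: (0, 2, 1)

Derivation:
step 0: pivot -11 → sign −
step 1: pivot -18/11 → sign −
step 2: row/col 2 already zero → sign 0
signature = (0, 2, 1)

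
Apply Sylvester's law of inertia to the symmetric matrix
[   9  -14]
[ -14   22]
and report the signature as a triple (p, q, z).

Answer: (2, 0, 0)

Derivation:
step 0: pivot 9 → sign +
step 1: pivot 2/9 → sign +
signature = (2, 0, 0)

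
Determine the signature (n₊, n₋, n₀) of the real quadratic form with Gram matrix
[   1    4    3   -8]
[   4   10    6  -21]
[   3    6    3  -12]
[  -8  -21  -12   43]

step 0: pivot 1 → sign +
step 1: pivot -6 → sign −
step 2: pivot -5/6 → sign −
step 3: pivot 6/5 → sign +
signature = (2, 2, 0)

Answer: (2, 2, 0)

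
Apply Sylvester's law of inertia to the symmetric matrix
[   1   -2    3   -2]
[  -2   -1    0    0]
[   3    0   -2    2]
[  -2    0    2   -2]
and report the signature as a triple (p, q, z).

step 0: pivot 1 → sign +
step 1: pivot -5 → sign −
step 2: pivot -19/5 → sign −
step 3: pivot -2/19 → sign −
signature = (1, 3, 0)

Answer: (1, 3, 0)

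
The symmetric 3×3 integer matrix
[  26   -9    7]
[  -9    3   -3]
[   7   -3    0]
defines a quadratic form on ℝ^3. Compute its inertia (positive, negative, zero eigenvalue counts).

step 0: pivot 26 → sign +
step 1: pivot -3/26 → sign −
step 2: pivot 1 → sign +
signature = (2, 1, 0)

Answer: (2, 1, 0)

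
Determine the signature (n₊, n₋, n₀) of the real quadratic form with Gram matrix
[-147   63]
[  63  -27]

step 0: pivot -147 → sign −
step 1: row/col 1 already zero → sign 0
signature = (0, 1, 1)

Answer: (0, 1, 1)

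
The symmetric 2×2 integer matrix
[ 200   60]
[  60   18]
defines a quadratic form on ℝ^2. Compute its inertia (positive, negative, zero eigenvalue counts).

step 0: pivot 200 → sign +
step 1: row/col 1 already zero → sign 0
signature = (1, 0, 1)

Answer: (1, 0, 1)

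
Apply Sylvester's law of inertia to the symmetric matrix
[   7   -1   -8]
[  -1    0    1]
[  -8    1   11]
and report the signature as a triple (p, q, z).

Answer: (2, 1, 0)

Derivation:
step 0: pivot 7 → sign +
step 1: pivot -1/7 → sign −
step 2: pivot 2 → sign +
signature = (2, 1, 0)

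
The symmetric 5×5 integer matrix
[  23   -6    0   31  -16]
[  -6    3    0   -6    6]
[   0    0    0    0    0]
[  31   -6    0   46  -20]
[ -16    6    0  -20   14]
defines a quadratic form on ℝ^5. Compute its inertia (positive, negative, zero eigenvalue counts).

step 0: pivot 23 → sign +
step 1: pivot 33/23 → sign +
step 2: pivot 13/11 → sign +
step 3: pivot -6/13 → sign −
step 4: row/col 4 already zero → sign 0
signature = (3, 1, 1)

Answer: (3, 1, 1)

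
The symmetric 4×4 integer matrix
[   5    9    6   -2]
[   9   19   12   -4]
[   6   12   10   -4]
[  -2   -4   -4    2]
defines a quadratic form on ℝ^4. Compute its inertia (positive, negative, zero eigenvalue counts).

Answer: (4, 0, 0)

Derivation:
step 0: pivot 5 → sign +
step 1: pivot 14/5 → sign +
step 2: pivot 16/7 → sign +
step 3: pivot 1/4 → sign +
signature = (4, 0, 0)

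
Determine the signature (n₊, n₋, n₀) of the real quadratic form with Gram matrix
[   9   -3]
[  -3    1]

step 0: pivot 9 → sign +
step 1: row/col 1 already zero → sign 0
signature = (1, 0, 1)

Answer: (1, 0, 1)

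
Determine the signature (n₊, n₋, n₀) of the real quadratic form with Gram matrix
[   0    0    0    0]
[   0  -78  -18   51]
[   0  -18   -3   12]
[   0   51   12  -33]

Answer: (2, 1, 1)

Derivation:
step 0: pivot -78 → sign −
step 1: pivot 15/13 → sign +
step 2: pivot 3/10 → sign +
step 3: row/col 3 already zero → sign 0
signature = (2, 1, 1)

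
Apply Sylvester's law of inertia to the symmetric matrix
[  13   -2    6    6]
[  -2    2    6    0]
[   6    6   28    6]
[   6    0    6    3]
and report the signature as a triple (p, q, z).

Answer: (2, 2, 0)

Derivation:
step 0: pivot 13 → sign +
step 1: pivot 22/13 → sign +
step 2: pivot -34/11 → sign −
step 3: pivot -3/17 → sign −
signature = (2, 2, 0)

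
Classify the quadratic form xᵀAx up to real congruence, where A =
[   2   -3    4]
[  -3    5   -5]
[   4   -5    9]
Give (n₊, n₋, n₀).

Answer: (2, 1, 0)

Derivation:
step 0: pivot 2 → sign +
step 1: pivot 1/2 → sign +
step 2: pivot -1 → sign −
signature = (2, 1, 0)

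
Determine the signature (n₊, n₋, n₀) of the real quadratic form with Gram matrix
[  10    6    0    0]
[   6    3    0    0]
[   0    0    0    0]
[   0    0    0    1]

Answer: (2, 1, 1)

Derivation:
step 0: pivot 10 → sign +
step 1: pivot -3/5 → sign −
step 2: pivot 1 → sign +
step 3: row/col 3 already zero → sign 0
signature = (2, 1, 1)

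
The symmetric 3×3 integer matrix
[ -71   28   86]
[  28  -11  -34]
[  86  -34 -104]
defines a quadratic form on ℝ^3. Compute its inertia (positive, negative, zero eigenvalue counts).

step 0: pivot -71 → sign −
step 1: pivot 3/71 → sign +
step 2: row/col 2 already zero → sign 0
signature = (1, 1, 1)

Answer: (1, 1, 1)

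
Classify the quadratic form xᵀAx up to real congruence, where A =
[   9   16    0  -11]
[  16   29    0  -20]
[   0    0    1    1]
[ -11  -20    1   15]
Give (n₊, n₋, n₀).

step 0: pivot 9 → sign +
step 1: pivot 5/9 → sign +
step 2: pivot 1 → sign +
step 3: pivot 1/5 → sign +
signature = (4, 0, 0)

Answer: (4, 0, 0)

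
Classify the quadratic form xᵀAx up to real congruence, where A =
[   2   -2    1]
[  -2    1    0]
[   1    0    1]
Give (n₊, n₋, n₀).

Answer: (2, 1, 0)

Derivation:
step 0: pivot 2 → sign +
step 1: pivot -1 → sign −
step 2: pivot 3/2 → sign +
signature = (2, 1, 0)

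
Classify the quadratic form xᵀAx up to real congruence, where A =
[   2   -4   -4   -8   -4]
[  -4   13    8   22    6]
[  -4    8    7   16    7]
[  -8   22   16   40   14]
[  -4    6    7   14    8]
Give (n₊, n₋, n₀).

Answer: (3, 1, 1)

Derivation:
step 0: pivot 2 → sign +
step 1: pivot 5 → sign +
step 2: pivot -1 → sign −
step 3: pivot 4/5 → sign +
step 4: row/col 4 already zero → sign 0
signature = (3, 1, 1)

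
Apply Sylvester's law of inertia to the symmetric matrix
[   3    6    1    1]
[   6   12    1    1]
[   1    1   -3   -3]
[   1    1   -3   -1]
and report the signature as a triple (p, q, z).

step 0: pivot 3 → sign +
step 1: pivot -10/3 → sign −
step 2: pivot 3/10 → sign +
step 3: pivot 2 → sign +
signature = (3, 1, 0)

Answer: (3, 1, 0)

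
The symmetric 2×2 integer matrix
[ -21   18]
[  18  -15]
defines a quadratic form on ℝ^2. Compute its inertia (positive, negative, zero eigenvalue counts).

step 0: pivot -21 → sign −
step 1: pivot 3/7 → sign +
signature = (1, 1, 0)

Answer: (1, 1, 0)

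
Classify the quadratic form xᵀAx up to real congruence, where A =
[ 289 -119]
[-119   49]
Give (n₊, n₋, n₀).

step 0: pivot 289 → sign +
step 1: row/col 1 already zero → sign 0
signature = (1, 0, 1)

Answer: (1, 0, 1)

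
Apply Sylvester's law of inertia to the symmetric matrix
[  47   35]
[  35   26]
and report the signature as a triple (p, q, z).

step 0: pivot 47 → sign +
step 1: pivot -3/47 → sign −
signature = (1, 1, 0)

Answer: (1, 1, 0)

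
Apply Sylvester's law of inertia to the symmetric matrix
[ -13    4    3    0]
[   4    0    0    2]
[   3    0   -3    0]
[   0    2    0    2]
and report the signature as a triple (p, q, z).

step 0: pivot -13 → sign −
step 1: pivot 16/13 → sign +
step 2: pivot -3 → sign −
step 3: pivot -1/2 → sign −
signature = (1, 3, 0)

Answer: (1, 3, 0)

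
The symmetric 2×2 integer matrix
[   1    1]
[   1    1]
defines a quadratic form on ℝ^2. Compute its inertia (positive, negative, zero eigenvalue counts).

step 0: pivot 1 → sign +
step 1: row/col 1 already zero → sign 0
signature = (1, 0, 1)

Answer: (1, 0, 1)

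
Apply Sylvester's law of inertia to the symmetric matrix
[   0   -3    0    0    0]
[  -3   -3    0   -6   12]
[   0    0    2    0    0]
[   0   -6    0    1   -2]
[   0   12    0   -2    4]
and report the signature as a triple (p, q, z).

Answer: (3, 1, 1)

Derivation:
step 0: pivot -3 → sign −
step 1: pivot 3 → sign +
step 2: pivot 2 → sign +
step 3: pivot 1 → sign +
step 4: row/col 4 already zero → sign 0
signature = (3, 1, 1)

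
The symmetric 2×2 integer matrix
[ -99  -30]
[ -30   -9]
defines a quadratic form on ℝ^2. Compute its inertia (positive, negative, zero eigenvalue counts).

Answer: (1, 1, 0)

Derivation:
step 0: pivot -99 → sign −
step 1: pivot 1/11 → sign +
signature = (1, 1, 0)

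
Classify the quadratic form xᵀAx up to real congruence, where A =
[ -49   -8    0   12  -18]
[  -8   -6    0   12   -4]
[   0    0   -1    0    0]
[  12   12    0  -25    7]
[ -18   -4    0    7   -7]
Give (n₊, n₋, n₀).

step 0: pivot -49 → sign −
step 1: pivot -230/49 → sign −
step 2: pivot -1 → sign −
step 3: pivot -67/115 → sign −
step 4: pivot 2/67 → sign +
signature = (1, 4, 0)

Answer: (1, 4, 0)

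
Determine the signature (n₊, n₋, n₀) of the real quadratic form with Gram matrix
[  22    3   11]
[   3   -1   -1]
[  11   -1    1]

Answer: (1, 2, 0)

Derivation:
step 0: pivot 22 → sign +
step 1: pivot -31/22 → sign −
step 2: pivot -2/31 → sign −
signature = (1, 2, 0)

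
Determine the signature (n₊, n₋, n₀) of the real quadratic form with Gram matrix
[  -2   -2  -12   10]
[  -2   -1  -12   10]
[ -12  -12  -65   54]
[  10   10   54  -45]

step 0: pivot -2 → sign −
step 1: pivot 1 → sign +
step 2: pivot 7 → sign +
step 3: pivot -1/7 → sign −
signature = (2, 2, 0)

Answer: (2, 2, 0)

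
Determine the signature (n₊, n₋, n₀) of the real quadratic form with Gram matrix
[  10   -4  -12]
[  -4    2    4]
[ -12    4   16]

step 0: pivot 10 → sign +
step 1: pivot 2/5 → sign +
step 2: row/col 2 already zero → sign 0
signature = (2, 0, 1)

Answer: (2, 0, 1)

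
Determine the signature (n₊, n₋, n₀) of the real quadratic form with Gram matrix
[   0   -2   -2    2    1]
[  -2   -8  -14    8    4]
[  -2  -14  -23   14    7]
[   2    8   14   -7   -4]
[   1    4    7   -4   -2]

Answer: (2, 2, 1)

Derivation:
step 0: pivot -8 → sign −
step 1: pivot 1/2 → sign +
step 2: pivot -3 → sign −
step 3: pivot 1 → sign +
step 4: row/col 4 already zero → sign 0
signature = (2, 2, 1)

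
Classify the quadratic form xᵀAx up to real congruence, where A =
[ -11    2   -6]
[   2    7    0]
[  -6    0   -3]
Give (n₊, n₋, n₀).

Answer: (2, 1, 0)

Derivation:
step 0: pivot -11 → sign −
step 1: pivot 81/11 → sign +
step 2: pivot 1/9 → sign +
signature = (2, 1, 0)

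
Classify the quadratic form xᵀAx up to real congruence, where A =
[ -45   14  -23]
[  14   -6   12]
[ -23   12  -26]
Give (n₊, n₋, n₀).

step 0: pivot -45 → sign −
step 1: pivot -74/45 → sign −
step 2: pivot 1/37 → sign +
signature = (1, 2, 0)

Answer: (1, 2, 0)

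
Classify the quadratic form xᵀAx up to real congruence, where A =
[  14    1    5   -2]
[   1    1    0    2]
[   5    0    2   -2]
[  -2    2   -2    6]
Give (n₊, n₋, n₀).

Answer: (3, 1, 0)

Derivation:
step 0: pivot 14 → sign +
step 1: pivot 13/14 → sign +
step 2: pivot 1/13 → sign +
step 3: pivot -2 → sign −
signature = (3, 1, 0)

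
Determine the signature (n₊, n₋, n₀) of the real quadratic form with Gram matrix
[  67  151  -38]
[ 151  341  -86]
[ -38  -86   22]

Answer: (3, 0, 0)

Derivation:
step 0: pivot 67 → sign +
step 1: pivot 46/67 → sign +
step 2: pivot 6/23 → sign +
signature = (3, 0, 0)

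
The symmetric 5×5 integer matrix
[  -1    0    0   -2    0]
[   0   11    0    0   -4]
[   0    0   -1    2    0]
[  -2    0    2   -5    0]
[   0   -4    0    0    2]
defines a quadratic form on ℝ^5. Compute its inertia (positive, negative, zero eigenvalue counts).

Answer: (3, 2, 0)

Derivation:
step 0: pivot -1 → sign −
step 1: pivot 11 → sign +
step 2: pivot -1 → sign −
step 3: pivot 3 → sign +
step 4: pivot 6/11 → sign +
signature = (3, 2, 0)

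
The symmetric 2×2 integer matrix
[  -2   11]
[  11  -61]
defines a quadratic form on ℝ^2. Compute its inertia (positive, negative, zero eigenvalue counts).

Answer: (0, 2, 0)

Derivation:
step 0: pivot -2 → sign −
step 1: pivot -1/2 → sign −
signature = (0, 2, 0)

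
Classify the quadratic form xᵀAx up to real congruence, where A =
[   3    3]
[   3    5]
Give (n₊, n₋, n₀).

Answer: (2, 0, 0)

Derivation:
step 0: pivot 3 → sign +
step 1: pivot 2 → sign +
signature = (2, 0, 0)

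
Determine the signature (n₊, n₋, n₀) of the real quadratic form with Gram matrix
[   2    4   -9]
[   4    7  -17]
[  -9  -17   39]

step 0: pivot 2 → sign +
step 1: pivot -1 → sign −
step 2: pivot -1/2 → sign −
signature = (1, 2, 0)

Answer: (1, 2, 0)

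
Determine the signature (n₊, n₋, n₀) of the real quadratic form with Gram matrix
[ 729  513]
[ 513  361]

step 0: pivot 729 → sign +
step 1: row/col 1 already zero → sign 0
signature = (1, 0, 1)

Answer: (1, 0, 1)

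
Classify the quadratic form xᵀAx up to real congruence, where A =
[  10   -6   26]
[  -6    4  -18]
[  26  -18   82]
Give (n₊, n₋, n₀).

step 0: pivot 10 → sign +
step 1: pivot 2/5 → sign +
step 2: row/col 2 already zero → sign 0
signature = (2, 0, 1)

Answer: (2, 0, 1)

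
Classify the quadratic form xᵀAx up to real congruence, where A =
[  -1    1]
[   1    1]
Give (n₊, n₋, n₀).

Answer: (1, 1, 0)

Derivation:
step 0: pivot -1 → sign −
step 1: pivot 2 → sign +
signature = (1, 1, 0)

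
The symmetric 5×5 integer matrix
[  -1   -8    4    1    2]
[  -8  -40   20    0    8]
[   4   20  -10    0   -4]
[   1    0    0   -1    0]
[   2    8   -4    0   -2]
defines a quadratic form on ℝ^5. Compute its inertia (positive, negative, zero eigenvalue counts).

Answer: (1, 3, 1)

Derivation:
step 0: pivot -1 → sign −
step 1: pivot 24 → sign +
step 2: pivot -8/3 → sign −
step 3: pivot -1/2 → sign −
step 4: row/col 4 already zero → sign 0
signature = (1, 3, 1)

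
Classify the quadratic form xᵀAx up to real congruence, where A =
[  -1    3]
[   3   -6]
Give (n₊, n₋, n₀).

step 0: pivot -1 → sign −
step 1: pivot 3 → sign +
signature = (1, 1, 0)

Answer: (1, 1, 0)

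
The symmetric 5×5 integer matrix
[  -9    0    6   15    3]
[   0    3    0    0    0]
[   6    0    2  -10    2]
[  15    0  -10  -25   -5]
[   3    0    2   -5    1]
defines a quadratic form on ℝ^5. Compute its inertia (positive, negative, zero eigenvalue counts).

Answer: (2, 2, 1)

Derivation:
step 0: pivot -9 → sign −
step 1: pivot 3 → sign +
step 2: pivot 6 → sign +
step 3: pivot -2/3 → sign −
step 4: row/col 4 already zero → sign 0
signature = (2, 2, 1)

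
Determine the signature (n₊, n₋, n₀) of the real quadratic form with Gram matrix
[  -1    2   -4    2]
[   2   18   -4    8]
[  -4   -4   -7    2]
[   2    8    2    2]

Answer: (2, 2, 0)

Derivation:
step 0: pivot -1 → sign −
step 1: pivot 22 → sign +
step 2: pivot 27/11 → sign +
step 3: pivot -2/3 → sign −
signature = (2, 2, 0)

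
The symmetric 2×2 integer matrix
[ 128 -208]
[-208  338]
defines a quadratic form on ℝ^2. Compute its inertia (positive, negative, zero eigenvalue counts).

step 0: pivot 128 → sign +
step 1: row/col 1 already zero → sign 0
signature = (1, 0, 1)

Answer: (1, 0, 1)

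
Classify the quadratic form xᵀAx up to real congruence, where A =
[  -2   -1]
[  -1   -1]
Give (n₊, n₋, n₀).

step 0: pivot -2 → sign −
step 1: pivot -1/2 → sign −
signature = (0, 2, 0)

Answer: (0, 2, 0)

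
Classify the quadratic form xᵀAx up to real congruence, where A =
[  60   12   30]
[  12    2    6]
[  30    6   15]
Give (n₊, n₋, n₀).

step 0: pivot 60 → sign +
step 1: pivot -2/5 → sign −
step 2: row/col 2 already zero → sign 0
signature = (1, 1, 1)

Answer: (1, 1, 1)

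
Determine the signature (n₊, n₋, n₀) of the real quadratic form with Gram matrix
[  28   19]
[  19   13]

Answer: (2, 0, 0)

Derivation:
step 0: pivot 28 → sign +
step 1: pivot 3/28 → sign +
signature = (2, 0, 0)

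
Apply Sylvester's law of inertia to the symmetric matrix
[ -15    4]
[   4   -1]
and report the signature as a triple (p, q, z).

Answer: (1, 1, 0)

Derivation:
step 0: pivot -15 → sign −
step 1: pivot 1/15 → sign +
signature = (1, 1, 0)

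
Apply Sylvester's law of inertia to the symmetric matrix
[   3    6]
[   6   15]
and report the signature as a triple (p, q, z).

step 0: pivot 3 → sign +
step 1: pivot 3 → sign +
signature = (2, 0, 0)

Answer: (2, 0, 0)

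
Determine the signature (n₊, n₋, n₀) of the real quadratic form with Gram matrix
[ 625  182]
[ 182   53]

Answer: (2, 0, 0)

Derivation:
step 0: pivot 625 → sign +
step 1: pivot 1/625 → sign +
signature = (2, 0, 0)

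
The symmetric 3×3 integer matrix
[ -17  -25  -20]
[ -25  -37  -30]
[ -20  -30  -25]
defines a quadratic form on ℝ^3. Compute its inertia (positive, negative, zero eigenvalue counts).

step 0: pivot -17 → sign −
step 1: pivot -4/17 → sign −
step 2: row/col 2 already zero → sign 0
signature = (0, 2, 1)

Answer: (0, 2, 1)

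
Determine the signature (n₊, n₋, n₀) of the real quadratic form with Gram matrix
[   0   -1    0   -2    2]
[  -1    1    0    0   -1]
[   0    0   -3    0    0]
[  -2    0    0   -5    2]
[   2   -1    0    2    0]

Answer: (1, 3, 1)

Derivation:
step 0: pivot 1 → sign +
step 1: pivot -1 → sign −
step 2: pivot -3 → sign −
step 3: pivot -1 → sign −
step 4: row/col 4 already zero → sign 0
signature = (1, 3, 1)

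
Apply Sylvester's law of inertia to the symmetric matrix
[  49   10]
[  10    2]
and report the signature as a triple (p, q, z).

Answer: (1, 1, 0)

Derivation:
step 0: pivot 49 → sign +
step 1: pivot -2/49 → sign −
signature = (1, 1, 0)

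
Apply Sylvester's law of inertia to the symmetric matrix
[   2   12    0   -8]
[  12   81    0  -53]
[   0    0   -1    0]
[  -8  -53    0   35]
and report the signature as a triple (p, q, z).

step 0: pivot 2 → sign +
step 1: pivot 9 → sign +
step 2: pivot -1 → sign −
step 3: pivot 2/9 → sign +
signature = (3, 1, 0)

Answer: (3, 1, 0)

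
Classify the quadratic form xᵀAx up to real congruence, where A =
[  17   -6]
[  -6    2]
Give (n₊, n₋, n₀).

Answer: (1, 1, 0)

Derivation:
step 0: pivot 17 → sign +
step 1: pivot -2/17 → sign −
signature = (1, 1, 0)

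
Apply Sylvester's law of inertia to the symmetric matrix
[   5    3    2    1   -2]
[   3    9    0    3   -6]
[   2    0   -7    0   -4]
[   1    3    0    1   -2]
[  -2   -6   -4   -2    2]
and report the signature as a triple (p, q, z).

step 0: pivot 5 → sign +
step 1: pivot 36/5 → sign +
step 2: pivot -8 → sign −
step 3: row/col 3 already zero → sign 0
step 4: row/col 4 already zero → sign 0
signature = (2, 1, 2)

Answer: (2, 1, 2)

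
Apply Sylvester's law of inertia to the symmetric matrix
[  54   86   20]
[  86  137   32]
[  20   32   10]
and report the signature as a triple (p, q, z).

Answer: (3, 0, 0)

Derivation:
step 0: pivot 54 → sign +
step 1: pivot 1/27 → sign +
step 2: pivot 2 → sign +
signature = (3, 0, 0)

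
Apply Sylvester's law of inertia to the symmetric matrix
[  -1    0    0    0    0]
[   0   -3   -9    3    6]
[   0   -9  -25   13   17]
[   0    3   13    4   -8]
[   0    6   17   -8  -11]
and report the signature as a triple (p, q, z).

Answer: (2, 3, 0)

Derivation:
step 0: pivot -1 → sign −
step 1: pivot -3 → sign −
step 2: pivot 2 → sign +
step 3: pivot -1 → sign −
step 4: pivot 1/2 → sign +
signature = (2, 3, 0)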